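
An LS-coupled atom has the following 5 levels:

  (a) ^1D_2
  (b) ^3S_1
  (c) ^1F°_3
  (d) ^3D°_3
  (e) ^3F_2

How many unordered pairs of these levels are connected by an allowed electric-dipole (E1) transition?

2

(a)–(b): forbidden (parity, ΔS, ΔL).
(a)–(c): allowed.
(a)–(d): forbidden (ΔS).
(a)–(e): forbidden (parity, ΔS).
(b)–(c): forbidden (ΔS, ΔL, ΔJ).
(b)–(d): forbidden (ΔL, ΔJ).
(b)–(e): forbidden (parity, ΔL).
(c)–(d): forbidden (parity, ΔS).
(c)–(e): forbidden (ΔS).
(d)–(e): allowed.
Allowed pairs: 2 of 10.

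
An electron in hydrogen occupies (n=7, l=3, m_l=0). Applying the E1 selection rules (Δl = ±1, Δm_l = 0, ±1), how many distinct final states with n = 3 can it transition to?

3

E1 requires Δl = ±1, so l_f ∈ {2, 4}; with 0 ≤ l_f ≤ n_f−1 = 2, the allowed l_f values are {2}.
For l_f = 2: m_f ∈ {m_i−1, m_i, m_i+1} ∩ [−2, 2] = {-1, 0, 1} → 3 states.
Total: 3.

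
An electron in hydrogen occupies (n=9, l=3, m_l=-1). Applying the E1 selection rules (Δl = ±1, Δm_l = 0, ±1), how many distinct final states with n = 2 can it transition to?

E1 requires l_f ∈ {2, 4}, but neither lies in [0, 1], so no final state is reachable.
Total: 0.

0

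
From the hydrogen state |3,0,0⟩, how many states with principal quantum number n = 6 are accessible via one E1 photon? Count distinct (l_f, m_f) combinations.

E1 requires Δl = ±1, so l_f ∈ {-1, 1}; with 0 ≤ l_f ≤ n_f−1 = 5, the allowed l_f values are {1}.
For l_f = 1: m_f ∈ {m_i−1, m_i, m_i+1} ∩ [−1, 1] = {-1, 0, 1} → 3 states.
Total: 3.

3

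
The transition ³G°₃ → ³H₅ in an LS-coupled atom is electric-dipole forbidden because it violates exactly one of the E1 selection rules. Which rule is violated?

the ΔJ = 0, ±1 rule

Reading off the term symbols: S 1→1, L 4→5, J 3→5, parity odd→even.
Parity must change: odd → even — passes.
ΔS = 0: S: 1 → 1 — passes.
ΔL = 0, ±1 (not L=0↔0): L: 4 → 5, ΔL = +1 — passes.
ΔJ = 0, ±1 (not J=0↔0): J: 3 → 5, ΔJ = +2 — fails.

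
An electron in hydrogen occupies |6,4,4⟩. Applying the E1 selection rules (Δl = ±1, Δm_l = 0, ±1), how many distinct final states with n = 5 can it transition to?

E1 requires Δl = ±1, so l_f ∈ {3, 5}; with 0 ≤ l_f ≤ n_f−1 = 4, the allowed l_f values are {3}.
For l_f = 3: m_f ∈ {m_i−1, m_i, m_i+1} ∩ [−3, 3] = {3} → 1 state.
Total: 1.

1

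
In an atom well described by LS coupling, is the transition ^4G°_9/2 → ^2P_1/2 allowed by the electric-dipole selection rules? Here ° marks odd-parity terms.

Parity must change: odd → even — ✓.
ΔS = 0: S: 3/2 → 1/2 — ✗.
ΔL = 0, ±1 (not L=0↔0): L: 4 → 1, ΔL = -3 — ✗.
ΔJ = 0, ±1 (not J=0↔0): J: 9/2 → 1/2, ΔJ = -4 — ✗.
Rule(s) violated: ΔS, ΔL, ΔJ.

forbidden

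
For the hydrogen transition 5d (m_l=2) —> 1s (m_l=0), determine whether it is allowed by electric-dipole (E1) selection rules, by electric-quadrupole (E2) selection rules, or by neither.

E2

Δl = 0 − 2 = -2; l_i + l_f = 2.
Δm_l = -2.
E1 (Δl = ±1, |Δm_l| ≤ 1): not satisfied.
E2 (Δl = 0,±2, l_i+l_f ≥ 2, |Δm_l| ≤ 2): satisfied.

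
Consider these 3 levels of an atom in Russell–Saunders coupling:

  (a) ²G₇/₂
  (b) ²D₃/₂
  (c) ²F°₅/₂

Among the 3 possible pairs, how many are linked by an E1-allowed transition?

(a)–(b): forbidden (parity, ΔL, ΔJ).
(a)–(c): allowed.
(b)–(c): allowed.
Allowed pairs: 2 of 3.

2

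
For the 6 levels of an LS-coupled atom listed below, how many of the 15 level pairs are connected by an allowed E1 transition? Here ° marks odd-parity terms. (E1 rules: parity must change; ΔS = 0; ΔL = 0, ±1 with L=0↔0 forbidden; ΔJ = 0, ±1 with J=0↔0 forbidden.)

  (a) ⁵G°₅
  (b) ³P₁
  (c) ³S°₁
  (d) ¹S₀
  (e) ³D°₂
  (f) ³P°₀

(a)–(b): forbidden (ΔS, ΔL, ΔJ).
(a)–(c): forbidden (parity, ΔS, ΔL, ΔJ).
(a)–(d): forbidden (ΔS, ΔL, ΔJ).
(a)–(e): forbidden (parity, ΔS, ΔL, ΔJ).
(a)–(f): forbidden (parity, ΔS, ΔL, ΔJ).
(b)–(c): allowed.
(b)–(d): forbidden (parity, ΔS).
(b)–(e): allowed.
(b)–(f): allowed.
(c)–(d): forbidden (ΔS, ΔL).
(c)–(e): forbidden (parity, ΔL).
(c)–(f): forbidden (parity).
(d)–(e): forbidden (ΔS, ΔL, ΔJ).
(d)–(f): forbidden (ΔS, ΔJ).
(e)–(f): forbidden (parity, ΔJ).
Allowed pairs: 3 of 15.

3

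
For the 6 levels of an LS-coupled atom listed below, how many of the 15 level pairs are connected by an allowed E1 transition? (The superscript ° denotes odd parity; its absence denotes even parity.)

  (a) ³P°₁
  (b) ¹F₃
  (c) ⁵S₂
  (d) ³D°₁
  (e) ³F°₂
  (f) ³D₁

3

(a)–(b): forbidden (ΔS, ΔL, ΔJ).
(a)–(c): forbidden (ΔS).
(a)–(d): forbidden (parity).
(a)–(e): forbidden (parity, ΔL).
(a)–(f): allowed.
(b)–(c): forbidden (parity, ΔS, ΔL).
(b)–(d): forbidden (ΔS, ΔJ).
(b)–(e): forbidden (ΔS).
(b)–(f): forbidden (parity, ΔS, ΔJ).
(c)–(d): forbidden (ΔS, ΔL).
(c)–(e): forbidden (ΔS, ΔL).
(c)–(f): forbidden (parity, ΔS, ΔL).
(d)–(e): forbidden (parity).
(d)–(f): allowed.
(e)–(f): allowed.
Allowed pairs: 3 of 15.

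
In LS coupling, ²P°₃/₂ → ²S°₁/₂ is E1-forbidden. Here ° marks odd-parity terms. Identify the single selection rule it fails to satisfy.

parity

Reading off the term symbols: S 1/2→1/2, L 1→0, J 3/2→1/2, parity odd→odd.
Parity must change: odd → odd — fails.
ΔS = 0: S: 1/2 → 1/2 — ok.
ΔL = 0, ±1 (not L=0↔0): L: 1 → 0, ΔL = -1 — ok.
ΔJ = 0, ±1 (not J=0↔0): J: 3/2 → 1/2, ΔJ = -1 — ok.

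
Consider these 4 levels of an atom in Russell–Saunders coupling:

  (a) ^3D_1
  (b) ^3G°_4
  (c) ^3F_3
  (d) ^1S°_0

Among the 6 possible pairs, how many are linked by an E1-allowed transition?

1

(a)–(b): forbidden (ΔL, ΔJ).
(a)–(c): forbidden (parity, ΔJ).
(a)–(d): forbidden (ΔS, ΔL).
(b)–(c): allowed.
(b)–(d): forbidden (parity, ΔS, ΔL, ΔJ).
(c)–(d): forbidden (ΔS, ΔL, ΔJ).
Allowed pairs: 1 of 6.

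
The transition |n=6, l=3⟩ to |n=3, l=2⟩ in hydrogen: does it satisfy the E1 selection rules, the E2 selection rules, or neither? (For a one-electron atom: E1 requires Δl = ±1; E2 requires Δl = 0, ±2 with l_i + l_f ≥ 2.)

E1

Δl = 2 − 3 = -1; l_i + l_f = 5.
E1 (Δl = ±1): satisfied.
E2 (Δl = 0,±2, l_i+l_f ≥ 2): not satisfied.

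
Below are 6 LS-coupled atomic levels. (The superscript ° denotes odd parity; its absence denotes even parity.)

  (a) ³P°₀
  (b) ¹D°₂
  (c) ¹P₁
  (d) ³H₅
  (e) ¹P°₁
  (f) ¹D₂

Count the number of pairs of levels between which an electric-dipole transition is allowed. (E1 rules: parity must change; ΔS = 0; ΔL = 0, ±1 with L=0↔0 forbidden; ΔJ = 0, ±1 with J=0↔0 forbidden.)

(a)–(b): forbidden (parity, ΔS, ΔJ).
(a)–(c): forbidden (ΔS).
(a)–(d): forbidden (ΔL, ΔJ).
(a)–(e): forbidden (parity, ΔS).
(a)–(f): forbidden (ΔS, ΔJ).
(b)–(c): allowed.
(b)–(d): forbidden (ΔS, ΔL, ΔJ).
(b)–(e): forbidden (parity).
(b)–(f): allowed.
(c)–(d): forbidden (parity, ΔS, ΔL, ΔJ).
(c)–(e): allowed.
(c)–(f): forbidden (parity).
(d)–(e): forbidden (ΔS, ΔL, ΔJ).
(d)–(f): forbidden (parity, ΔS, ΔL, ΔJ).
(e)–(f): allowed.
Allowed pairs: 4 of 15.

4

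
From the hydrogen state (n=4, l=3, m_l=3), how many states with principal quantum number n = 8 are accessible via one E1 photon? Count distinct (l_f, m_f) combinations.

E1 requires Δl = ±1, so l_f ∈ {2, 4}; with 0 ≤ l_f ≤ n_f−1 = 7, the allowed l_f values are {2, 4}.
For l_f = 2: m_f ∈ {m_i−1, m_i, m_i+1} ∩ [−2, 2] = {2} → 1 state.
For l_f = 4: m_f ∈ {m_i−1, m_i, m_i+1} ∩ [−4, 4] = {2, 3, 4} → 3 states.
Total: 4.

4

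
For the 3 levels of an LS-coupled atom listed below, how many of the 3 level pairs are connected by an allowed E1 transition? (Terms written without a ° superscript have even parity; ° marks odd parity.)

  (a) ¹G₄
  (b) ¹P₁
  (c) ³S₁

(a)–(b): forbidden (parity, ΔL, ΔJ).
(a)–(c): forbidden (parity, ΔS, ΔL, ΔJ).
(b)–(c): forbidden (parity, ΔS).
Allowed pairs: 0 of 3.

0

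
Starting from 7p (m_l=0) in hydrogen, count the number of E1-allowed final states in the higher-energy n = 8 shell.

4

E1 requires Δl = ±1, so l_f ∈ {0, 2}; with 0 ≤ l_f ≤ n_f−1 = 7, the allowed l_f values are {0, 2}.
For l_f = 0: m_f ∈ {m_i−1, m_i, m_i+1} ∩ [−0, 0] = {0} → 1 state.
For l_f = 2: m_f ∈ {m_i−1, m_i, m_i+1} ∩ [−2, 2] = {-1, 0, 1} → 3 states.
Total: 4.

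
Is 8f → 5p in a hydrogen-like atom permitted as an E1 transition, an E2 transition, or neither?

Δl = 1 − 3 = -2; l_i + l_f = 4.
E1 (Δl = ±1): not satisfied.
E2 (Δl = 0,±2, l_i+l_f ≥ 2): satisfied.

E2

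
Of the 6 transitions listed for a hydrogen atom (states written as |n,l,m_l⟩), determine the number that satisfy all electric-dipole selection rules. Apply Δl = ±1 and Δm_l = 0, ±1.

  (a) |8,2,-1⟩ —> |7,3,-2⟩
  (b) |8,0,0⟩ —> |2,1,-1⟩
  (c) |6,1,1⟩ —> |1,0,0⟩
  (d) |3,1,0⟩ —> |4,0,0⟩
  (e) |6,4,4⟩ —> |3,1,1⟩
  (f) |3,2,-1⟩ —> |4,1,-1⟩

5

(a) allowed
(b) allowed
(c) allowed
(d) allowed
(e) forbidden — Δl = -3 (E1 requires Δl = ±1); Δm_l = -3 (E1 requires Δm_l = 0, ±1)
(f) allowed
Total allowed: 5 of 6.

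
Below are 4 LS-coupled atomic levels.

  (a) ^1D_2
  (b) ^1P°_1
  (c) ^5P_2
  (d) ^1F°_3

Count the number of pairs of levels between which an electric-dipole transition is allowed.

2

(a)–(b): allowed.
(a)–(c): forbidden (parity, ΔS).
(a)–(d): allowed.
(b)–(c): forbidden (ΔS).
(b)–(d): forbidden (parity, ΔL, ΔJ).
(c)–(d): forbidden (ΔS, ΔL).
Allowed pairs: 2 of 6.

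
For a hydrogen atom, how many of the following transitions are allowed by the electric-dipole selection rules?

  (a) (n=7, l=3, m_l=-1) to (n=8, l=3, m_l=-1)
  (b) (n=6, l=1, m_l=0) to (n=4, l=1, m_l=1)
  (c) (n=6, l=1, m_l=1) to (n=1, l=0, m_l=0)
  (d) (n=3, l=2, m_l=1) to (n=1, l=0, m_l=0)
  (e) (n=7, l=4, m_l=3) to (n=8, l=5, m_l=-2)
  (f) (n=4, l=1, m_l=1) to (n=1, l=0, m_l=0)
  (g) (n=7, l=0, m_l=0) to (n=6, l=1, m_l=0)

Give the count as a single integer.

3

(a) forbidden — Δl = +0 (E1 requires Δl = ±1)
(b) forbidden — Δl = +0 (E1 requires Δl = ±1)
(c) allowed
(d) forbidden — Δl = -2 (E1 requires Δl = ±1)
(e) forbidden — Δm_l = -5 (E1 requires Δm_l = 0, ±1)
(f) allowed
(g) allowed
Total allowed: 3 of 7.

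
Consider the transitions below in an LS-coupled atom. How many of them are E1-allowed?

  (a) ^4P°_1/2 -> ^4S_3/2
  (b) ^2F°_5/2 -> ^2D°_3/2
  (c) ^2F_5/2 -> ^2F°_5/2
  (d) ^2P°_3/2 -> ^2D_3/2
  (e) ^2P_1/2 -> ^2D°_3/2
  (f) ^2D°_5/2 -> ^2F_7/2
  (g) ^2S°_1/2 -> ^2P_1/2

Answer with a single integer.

(a) allowed
(b) forbidden (parity fails)
(c) allowed
(d) allowed
(e) allowed
(f) allowed
(g) allowed
Total allowed: 6 of 7.

6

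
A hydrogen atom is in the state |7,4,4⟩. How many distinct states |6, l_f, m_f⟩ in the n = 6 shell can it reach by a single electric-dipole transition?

4

E1 requires Δl = ±1, so l_f ∈ {3, 5}; with 0 ≤ l_f ≤ n_f−1 = 5, the allowed l_f values are {3, 5}.
For l_f = 3: m_f ∈ {m_i−1, m_i, m_i+1} ∩ [−3, 3] = {3} → 1 state.
For l_f = 5: m_f ∈ {m_i−1, m_i, m_i+1} ∩ [−5, 5] = {3, 4, 5} → 3 states.
Total: 4.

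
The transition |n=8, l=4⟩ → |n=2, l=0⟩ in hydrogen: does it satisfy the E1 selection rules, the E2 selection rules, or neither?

Δl = 0 − 4 = -4; l_i + l_f = 4.
E1 (Δl = ±1): not satisfied.
E2 (Δl = 0,±2, l_i+l_f ≥ 2): not satisfied.

neither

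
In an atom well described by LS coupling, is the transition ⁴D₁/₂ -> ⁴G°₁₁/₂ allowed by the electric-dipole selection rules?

forbidden

Parity must change: even → odd — ok.
ΔL = 0, ±1 (not L=0↔0): L: 2 → 4, ΔL = +2 — fails.
ΔS = 0: S: 3/2 → 3/2 — ok.
ΔJ = 0, ±1 (not J=0↔0): J: 1/2 → 11/2, ΔJ = +5 — fails.
Rule(s) violated: ΔL, ΔJ.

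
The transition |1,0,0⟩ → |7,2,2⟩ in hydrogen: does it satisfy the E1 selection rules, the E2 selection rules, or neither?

Δl = 2 − 0 = +2; l_i + l_f = 2.
Δm_l = +2.
E1 (Δl = ±1, |Δm_l| ≤ 1): not satisfied.
E2 (Δl = 0,±2, l_i+l_f ≥ 2, |Δm_l| ≤ 2): satisfied.

E2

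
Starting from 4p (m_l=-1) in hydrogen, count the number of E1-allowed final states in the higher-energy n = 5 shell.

4

E1 requires Δl = ±1, so l_f ∈ {0, 2}; with 0 ≤ l_f ≤ n_f−1 = 4, the allowed l_f values are {0, 2}.
For l_f = 0: m_f ∈ {m_i−1, m_i, m_i+1} ∩ [−0, 0] = {0} → 1 state.
For l_f = 2: m_f ∈ {m_i−1, m_i, m_i+1} ∩ [−2, 2] = {-2, -1, 0} → 3 states.
Total: 4.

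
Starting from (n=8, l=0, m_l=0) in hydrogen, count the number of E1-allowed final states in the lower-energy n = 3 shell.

3

E1 requires Δl = ±1, so l_f ∈ {-1, 1}; with 0 ≤ l_f ≤ n_f−1 = 2, the allowed l_f values are {1}.
For l_f = 1: m_f ∈ {m_i−1, m_i, m_i+1} ∩ [−1, 1] = {-1, 0, 1} → 3 states.
Total: 3.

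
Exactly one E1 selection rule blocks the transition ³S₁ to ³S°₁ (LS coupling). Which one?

the L=0 ↔ L=0 exclusion

Reading off the term symbols: S 1→1, L 0→0, J 1→1, parity even→odd.
Parity must change: even → odd — passes.
ΔS = 0: S: 1 → 1 — passes.
ΔL = 0, ±1 (not L=0↔0): L: 0 → 0, ΔL = +0 — fails.
ΔJ = 0, ±1 (not J=0↔0): J: 1 → 1, ΔJ = +0 — passes.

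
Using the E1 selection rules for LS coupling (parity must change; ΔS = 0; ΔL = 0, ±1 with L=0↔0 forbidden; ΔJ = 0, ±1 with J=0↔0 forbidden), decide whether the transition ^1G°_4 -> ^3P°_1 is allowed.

Initial level: S=0, L=4, J=4, parity odd. Final level: S=1, L=1, J=1, parity odd.
Parity must change: odd → odd — fails.
ΔS = 0: S: 0 → 1 — fails.
ΔL = 0, ±1 (not L=0↔0): L: 4 → 1, ΔL = -3 — fails.
ΔJ = 0, ±1 (not J=0↔0): J: 4 → 1, ΔJ = -3 — fails.
Rule(s) violated: parity, ΔS, ΔL, ΔJ.

forbidden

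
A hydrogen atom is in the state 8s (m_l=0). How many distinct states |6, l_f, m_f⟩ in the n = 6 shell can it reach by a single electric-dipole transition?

3

E1 requires Δl = ±1, so l_f ∈ {-1, 1}; with 0 ≤ l_f ≤ n_f−1 = 5, the allowed l_f values are {1}.
For l_f = 1: m_f ∈ {m_i−1, m_i, m_i+1} ∩ [−1, 1] = {-1, 0, 1} → 3 states.
Total: 3.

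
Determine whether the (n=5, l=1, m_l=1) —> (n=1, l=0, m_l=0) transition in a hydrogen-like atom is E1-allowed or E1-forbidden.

allowed

Δl = 0 − 1 = -1; the E1 rule Δl = ±1 is ok.
Δm_l = 0 − (1) = -1. E1 requires Δm_l = 0, ±1: ok.
All E1 selection rules are satisfied.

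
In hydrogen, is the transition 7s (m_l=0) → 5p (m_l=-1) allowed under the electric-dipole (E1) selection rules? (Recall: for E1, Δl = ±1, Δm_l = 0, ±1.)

allowed

l: 0 → 1 (Δl = +1). Δl = ±1 passes.
m_l: 0 → -1 (Δm_l = -1). |Δm_l| ≤ 1 passes.
All E1 selection rules are satisfied.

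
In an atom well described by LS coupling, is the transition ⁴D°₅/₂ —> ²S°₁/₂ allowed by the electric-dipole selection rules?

Reading off the term symbols: S 3/2→1/2, L 2→0, J 5/2→1/2, parity odd→odd.
Parity must change: odd → odd — fails.
ΔS = 0: S: 3/2 → 1/2 — fails.
ΔL = 0, ±1 (not L=0↔0): L: 2 → 0, ΔL = -2 — fails.
ΔJ = 0, ±1 (not J=0↔0): J: 5/2 → 1/2, ΔJ = -2 — fails.
Rule(s) violated: parity, ΔS, ΔL, ΔJ.

forbidden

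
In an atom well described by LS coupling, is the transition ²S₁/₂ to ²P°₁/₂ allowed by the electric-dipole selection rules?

Reading off the term symbols: S 1/2→1/2, L 0→1, J 1/2→1/2, parity even→odd.
Parity must change: even → odd — ✓.
ΔS = 0: S: 1/2 → 1/2 — ✓.
ΔL = 0, ±1 (not L=0↔0): L: 0 → 1, ΔL = +1 — ✓.
ΔJ = 0, ±1 (not J=0↔0): J: 1/2 → 1/2, ΔJ = +0 — ✓.
All four E1 rules are satisfied.

allowed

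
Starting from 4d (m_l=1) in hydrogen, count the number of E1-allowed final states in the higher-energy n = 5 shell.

E1 requires Δl = ±1, so l_f ∈ {1, 3}; with 0 ≤ l_f ≤ n_f−1 = 4, the allowed l_f values are {1, 3}.
For l_f = 1: m_f ∈ {m_i−1, m_i, m_i+1} ∩ [−1, 1] = {0, 1} → 2 states.
For l_f = 3: m_f ∈ {m_i−1, m_i, m_i+1} ∩ [−3, 3] = {0, 1, 2} → 3 states.
Total: 5.

5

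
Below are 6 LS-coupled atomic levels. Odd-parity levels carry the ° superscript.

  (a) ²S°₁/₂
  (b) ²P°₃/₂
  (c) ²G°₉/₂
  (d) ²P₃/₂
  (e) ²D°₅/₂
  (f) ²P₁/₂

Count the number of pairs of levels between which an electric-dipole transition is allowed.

5

(a)–(b): forbidden (parity).
(a)–(c): forbidden (parity, ΔL, ΔJ).
(a)–(d): allowed.
(a)–(e): forbidden (parity, ΔL, ΔJ).
(a)–(f): allowed.
(b)–(c): forbidden (parity, ΔL, ΔJ).
(b)–(d): allowed.
(b)–(e): forbidden (parity).
(b)–(f): allowed.
(c)–(d): forbidden (ΔL, ΔJ).
(c)–(e): forbidden (parity, ΔL, ΔJ).
(c)–(f): forbidden (ΔL, ΔJ).
(d)–(e): allowed.
(d)–(f): forbidden (parity).
(e)–(f): forbidden (ΔJ).
Allowed pairs: 5 of 15.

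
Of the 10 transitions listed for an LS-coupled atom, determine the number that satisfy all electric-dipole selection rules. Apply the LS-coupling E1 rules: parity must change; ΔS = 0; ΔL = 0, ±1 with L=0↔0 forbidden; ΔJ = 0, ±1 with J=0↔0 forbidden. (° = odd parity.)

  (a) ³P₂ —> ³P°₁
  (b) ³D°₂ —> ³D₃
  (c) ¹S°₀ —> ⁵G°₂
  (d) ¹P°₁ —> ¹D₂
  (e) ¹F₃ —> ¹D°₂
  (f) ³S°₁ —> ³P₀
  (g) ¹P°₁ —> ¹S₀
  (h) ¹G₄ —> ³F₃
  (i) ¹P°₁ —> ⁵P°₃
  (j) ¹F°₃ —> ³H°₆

(a) allowed
(b) allowed
(c) forbidden (parity, ΔS, ΔL, ΔJ fail)
(d) allowed
(e) allowed
(f) allowed
(g) allowed
(h) forbidden (parity, ΔS fail)
(i) forbidden (parity, ΔS, ΔJ fail)
(j) forbidden (parity, ΔS, ΔL, ΔJ fail)
Total allowed: 6 of 10.

6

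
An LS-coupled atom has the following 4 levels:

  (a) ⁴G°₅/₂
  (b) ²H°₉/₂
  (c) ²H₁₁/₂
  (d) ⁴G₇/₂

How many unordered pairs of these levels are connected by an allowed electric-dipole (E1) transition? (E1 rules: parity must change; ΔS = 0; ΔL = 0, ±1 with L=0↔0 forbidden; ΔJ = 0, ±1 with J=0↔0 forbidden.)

(a)–(b): forbidden (parity, ΔS, ΔJ).
(a)–(c): forbidden (ΔS, ΔJ).
(a)–(d): allowed.
(b)–(c): allowed.
(b)–(d): forbidden (ΔS).
(c)–(d): forbidden (parity, ΔS, ΔJ).
Allowed pairs: 2 of 6.

2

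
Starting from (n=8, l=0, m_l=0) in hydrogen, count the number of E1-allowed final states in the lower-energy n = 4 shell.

E1 requires Δl = ±1, so l_f ∈ {-1, 1}; with 0 ≤ l_f ≤ n_f−1 = 3, the allowed l_f values are {1}.
For l_f = 1: m_f ∈ {m_i−1, m_i, m_i+1} ∩ [−1, 1] = {-1, 0, 1} → 3 states.
Total: 3.

3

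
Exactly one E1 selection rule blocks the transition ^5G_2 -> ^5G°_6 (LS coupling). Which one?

ΔJ = 0, ±1 (not J=0↔0): J: 2 → 6, ΔJ = +4 — violated.
ΔL = 0, ±1 (not L=0↔0): L: 4 → 4, ΔL = +0 — satisfied.
ΔS = 0: S: 2 → 2 — satisfied.
Parity must change: even → odd — satisfied.

the ΔJ = 0, ±1 rule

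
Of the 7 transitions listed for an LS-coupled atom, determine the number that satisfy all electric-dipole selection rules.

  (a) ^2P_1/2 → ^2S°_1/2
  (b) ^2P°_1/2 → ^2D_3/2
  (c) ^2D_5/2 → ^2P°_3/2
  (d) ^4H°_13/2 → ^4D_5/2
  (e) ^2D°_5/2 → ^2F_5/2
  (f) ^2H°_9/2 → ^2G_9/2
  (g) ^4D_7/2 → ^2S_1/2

5

(a) allowed
(b) allowed
(c) allowed
(d) forbidden (ΔL, ΔJ fail)
(e) allowed
(f) allowed
(g) forbidden (parity, ΔS, ΔL, ΔJ fail)
Total allowed: 5 of 7.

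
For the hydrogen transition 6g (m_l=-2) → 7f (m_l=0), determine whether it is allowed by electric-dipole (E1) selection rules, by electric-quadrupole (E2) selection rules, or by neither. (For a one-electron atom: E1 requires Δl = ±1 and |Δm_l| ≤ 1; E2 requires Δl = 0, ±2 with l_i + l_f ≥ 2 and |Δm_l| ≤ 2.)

Δl = 3 − 4 = -1; l_i + l_f = 7.
Δm_l = +2.
E1 (Δl = ±1, |Δm_l| ≤ 1): not satisfied.
E2 (Δl = 0,±2, l_i+l_f ≥ 2, |Δm_l| ≤ 2): not satisfied.

neither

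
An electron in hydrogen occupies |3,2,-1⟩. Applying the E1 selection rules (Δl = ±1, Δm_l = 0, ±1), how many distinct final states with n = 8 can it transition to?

E1 requires Δl = ±1, so l_f ∈ {1, 3}; with 0 ≤ l_f ≤ n_f−1 = 7, the allowed l_f values are {1, 3}.
For l_f = 1: m_f ∈ {m_i−1, m_i, m_i+1} ∩ [−1, 1] = {-1, 0} → 2 states.
For l_f = 3: m_f ∈ {m_i−1, m_i, m_i+1} ∩ [−3, 3] = {-2, -1, 0} → 3 states.
Total: 5.

5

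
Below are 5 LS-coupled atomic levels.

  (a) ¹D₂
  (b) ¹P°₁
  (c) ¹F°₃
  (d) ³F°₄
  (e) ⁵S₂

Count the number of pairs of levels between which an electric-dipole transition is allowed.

(a)–(b): allowed.
(a)–(c): allowed.
(a)–(d): forbidden (ΔS, ΔJ).
(a)–(e): forbidden (parity, ΔS, ΔL).
(b)–(c): forbidden (parity, ΔL, ΔJ).
(b)–(d): forbidden (parity, ΔS, ΔL, ΔJ).
(b)–(e): forbidden (ΔS).
(c)–(d): forbidden (parity, ΔS).
(c)–(e): forbidden (ΔS, ΔL).
(d)–(e): forbidden (ΔS, ΔL, ΔJ).
Allowed pairs: 2 of 10.

2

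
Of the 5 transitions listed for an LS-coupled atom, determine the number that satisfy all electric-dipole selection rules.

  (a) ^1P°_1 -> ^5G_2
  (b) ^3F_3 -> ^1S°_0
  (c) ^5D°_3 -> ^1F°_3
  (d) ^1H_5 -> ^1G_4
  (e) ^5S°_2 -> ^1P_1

0

(a) forbidden (ΔS, ΔL fail)
(b) forbidden (ΔS, ΔL, ΔJ fail)
(c) forbidden (parity, ΔS fail)
(d) forbidden (parity fails)
(e) forbidden (ΔS fails)
Total allowed: 0 of 5.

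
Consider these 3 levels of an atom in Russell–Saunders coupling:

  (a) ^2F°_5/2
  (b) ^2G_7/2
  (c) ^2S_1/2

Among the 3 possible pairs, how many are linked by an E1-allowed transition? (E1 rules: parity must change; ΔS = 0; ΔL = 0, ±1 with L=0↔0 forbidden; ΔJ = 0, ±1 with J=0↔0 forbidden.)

(a)–(b): allowed.
(a)–(c): forbidden (ΔL, ΔJ).
(b)–(c): forbidden (parity, ΔL, ΔJ).
Allowed pairs: 1 of 3.

1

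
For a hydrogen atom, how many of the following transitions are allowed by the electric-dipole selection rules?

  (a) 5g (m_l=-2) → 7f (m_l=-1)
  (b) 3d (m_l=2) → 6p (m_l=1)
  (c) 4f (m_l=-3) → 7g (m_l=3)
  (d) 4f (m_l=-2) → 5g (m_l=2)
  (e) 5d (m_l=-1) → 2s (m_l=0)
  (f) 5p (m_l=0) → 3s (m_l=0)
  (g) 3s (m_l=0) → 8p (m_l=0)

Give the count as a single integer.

4

(a) allowed
(b) allowed
(c) forbidden — Δm_l = +6 (E1 requires Δm_l = 0, ±1)
(d) forbidden — Δm_l = +4 (E1 requires Δm_l = 0, ±1)
(e) forbidden — Δl = -2 (E1 requires Δl = ±1)
(f) allowed
(g) allowed
Total allowed: 4 of 7.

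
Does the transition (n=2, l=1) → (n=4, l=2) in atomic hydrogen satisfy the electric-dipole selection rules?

allowed

Δl = 2 − 1 = +1; the E1 rule Δl = ±1 is ok.
All E1 selection rules are satisfied.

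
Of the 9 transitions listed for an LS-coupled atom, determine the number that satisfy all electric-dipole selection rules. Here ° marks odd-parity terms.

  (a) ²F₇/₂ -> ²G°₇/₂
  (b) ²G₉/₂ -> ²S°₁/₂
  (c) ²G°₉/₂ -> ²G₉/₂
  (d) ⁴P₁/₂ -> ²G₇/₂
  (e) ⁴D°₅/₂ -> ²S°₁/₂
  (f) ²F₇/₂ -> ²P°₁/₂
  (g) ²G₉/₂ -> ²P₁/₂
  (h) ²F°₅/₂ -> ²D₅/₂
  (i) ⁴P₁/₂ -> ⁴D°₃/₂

(a) allowed
(b) forbidden (ΔL, ΔJ fail)
(c) allowed
(d) forbidden (parity, ΔS, ΔL, ΔJ fail)
(e) forbidden (parity, ΔS, ΔL, ΔJ fail)
(f) forbidden (ΔL, ΔJ fail)
(g) forbidden (parity, ΔL, ΔJ fail)
(h) allowed
(i) allowed
Total allowed: 4 of 9.

4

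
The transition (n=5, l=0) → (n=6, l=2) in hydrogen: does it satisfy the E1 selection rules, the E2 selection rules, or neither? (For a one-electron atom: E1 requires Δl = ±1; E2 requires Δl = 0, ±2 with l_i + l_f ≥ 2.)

E2

Δl = 2 − 0 = +2; l_i + l_f = 2.
E1 (Δl = ±1): not satisfied.
E2 (Δl = 0,±2, l_i+l_f ≥ 2): satisfied.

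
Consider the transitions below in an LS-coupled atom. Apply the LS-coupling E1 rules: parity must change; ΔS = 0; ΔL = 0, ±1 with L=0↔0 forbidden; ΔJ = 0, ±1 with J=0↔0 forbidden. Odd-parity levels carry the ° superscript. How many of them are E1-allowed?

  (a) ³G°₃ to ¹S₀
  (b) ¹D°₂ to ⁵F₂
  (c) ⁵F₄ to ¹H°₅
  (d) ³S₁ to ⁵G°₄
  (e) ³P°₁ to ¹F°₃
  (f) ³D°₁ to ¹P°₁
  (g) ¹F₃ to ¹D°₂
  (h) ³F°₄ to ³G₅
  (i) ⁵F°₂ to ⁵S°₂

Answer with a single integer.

2

(a) forbidden (ΔS, ΔL, ΔJ fail)
(b) forbidden (ΔS fails)
(c) forbidden (ΔS, ΔL fail)
(d) forbidden (ΔS, ΔL, ΔJ fail)
(e) forbidden (parity, ΔS, ΔL, ΔJ fail)
(f) forbidden (parity, ΔS fail)
(g) allowed
(h) allowed
(i) forbidden (parity, ΔL fail)
Total allowed: 2 of 9.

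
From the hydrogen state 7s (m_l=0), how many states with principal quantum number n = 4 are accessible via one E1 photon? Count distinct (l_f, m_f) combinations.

3

E1 requires Δl = ±1, so l_f ∈ {-1, 1}; with 0 ≤ l_f ≤ n_f−1 = 3, the allowed l_f values are {1}.
For l_f = 1: m_f ∈ {m_i−1, m_i, m_i+1} ∩ [−1, 1] = {-1, 0, 1} → 3 states.
Total: 3.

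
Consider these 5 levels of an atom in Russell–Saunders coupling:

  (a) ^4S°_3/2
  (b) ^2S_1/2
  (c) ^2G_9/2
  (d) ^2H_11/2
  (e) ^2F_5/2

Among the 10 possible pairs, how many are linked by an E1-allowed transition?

(a)–(b): forbidden (ΔS, ΔL).
(a)–(c): forbidden (ΔS, ΔL, ΔJ).
(a)–(d): forbidden (ΔS, ΔL, ΔJ).
(a)–(e): forbidden (ΔS, ΔL).
(b)–(c): forbidden (parity, ΔL, ΔJ).
(b)–(d): forbidden (parity, ΔL, ΔJ).
(b)–(e): forbidden (parity, ΔL, ΔJ).
(c)–(d): forbidden (parity).
(c)–(e): forbidden (parity, ΔJ).
(d)–(e): forbidden (parity, ΔL, ΔJ).
Allowed pairs: 0 of 10.

0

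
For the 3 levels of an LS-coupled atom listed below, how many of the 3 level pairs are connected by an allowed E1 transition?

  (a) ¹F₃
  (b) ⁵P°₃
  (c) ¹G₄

0

(a)–(b): forbidden (ΔS, ΔL).
(a)–(c): forbidden (parity).
(b)–(c): forbidden (ΔS, ΔL).
Allowed pairs: 0 of 3.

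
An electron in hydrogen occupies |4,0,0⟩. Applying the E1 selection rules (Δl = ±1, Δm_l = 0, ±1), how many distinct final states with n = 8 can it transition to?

E1 requires Δl = ±1, so l_f ∈ {-1, 1}; with 0 ≤ l_f ≤ n_f−1 = 7, the allowed l_f values are {1}.
For l_f = 1: m_f ∈ {m_i−1, m_i, m_i+1} ∩ [−1, 1] = {-1, 0, 1} → 3 states.
Total: 3.

3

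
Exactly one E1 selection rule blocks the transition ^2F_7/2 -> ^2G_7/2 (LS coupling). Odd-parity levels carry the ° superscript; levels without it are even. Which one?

parity

Reading off the term symbols: S 1/2→1/2, L 3→4, J 7/2→7/2, parity even→even.
ΔS = 0: S: 1/2 → 1/2 — passes.
ΔJ = 0, ±1 (not J=0↔0): J: 7/2 → 7/2, ΔJ = +0 — passes.
ΔL = 0, ±1 (not L=0↔0): L: 3 → 4, ΔL = +1 — passes.
Parity must change: even → even — fails.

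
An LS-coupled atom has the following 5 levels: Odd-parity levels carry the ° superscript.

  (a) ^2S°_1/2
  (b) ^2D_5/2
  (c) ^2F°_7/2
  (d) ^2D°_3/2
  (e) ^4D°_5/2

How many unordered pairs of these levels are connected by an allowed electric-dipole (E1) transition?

2

(a)–(b): forbidden (ΔL, ΔJ).
(a)–(c): forbidden (parity, ΔL, ΔJ).
(a)–(d): forbidden (parity, ΔL).
(a)–(e): forbidden (parity, ΔS, ΔL, ΔJ).
(b)–(c): allowed.
(b)–(d): allowed.
(b)–(e): forbidden (ΔS).
(c)–(d): forbidden (parity, ΔJ).
(c)–(e): forbidden (parity, ΔS).
(d)–(e): forbidden (parity, ΔS).
Allowed pairs: 2 of 10.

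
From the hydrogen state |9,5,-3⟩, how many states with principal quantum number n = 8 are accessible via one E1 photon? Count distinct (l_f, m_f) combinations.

E1 requires Δl = ±1, so l_f ∈ {4, 6}; with 0 ≤ l_f ≤ n_f−1 = 7, the allowed l_f values are {4, 6}.
For l_f = 4: m_f ∈ {m_i−1, m_i, m_i+1} ∩ [−4, 4] = {-4, -3, -2} → 3 states.
For l_f = 6: m_f ∈ {m_i−1, m_i, m_i+1} ∩ [−6, 6] = {-4, -3, -2} → 3 states.
Total: 6.

6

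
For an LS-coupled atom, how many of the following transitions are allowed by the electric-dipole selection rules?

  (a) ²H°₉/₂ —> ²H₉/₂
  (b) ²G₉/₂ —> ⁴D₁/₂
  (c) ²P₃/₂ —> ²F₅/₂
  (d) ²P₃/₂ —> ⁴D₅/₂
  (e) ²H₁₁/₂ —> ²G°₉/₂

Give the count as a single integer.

2

(a) allowed
(b) forbidden (parity, ΔS, ΔL, ΔJ fail)
(c) forbidden (parity, ΔL fail)
(d) forbidden (parity, ΔS fail)
(e) allowed
Total allowed: 2 of 5.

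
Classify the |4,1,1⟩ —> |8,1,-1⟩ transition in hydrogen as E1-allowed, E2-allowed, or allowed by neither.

Δl = 1 − 1 = +0; l_i + l_f = 2.
Δm_l = -2.
E1 (Δl = ±1, |Δm_l| ≤ 1): not satisfied.
E2 (Δl = 0,±2, l_i+l_f ≥ 2, |Δm_l| ≤ 2): satisfied.

E2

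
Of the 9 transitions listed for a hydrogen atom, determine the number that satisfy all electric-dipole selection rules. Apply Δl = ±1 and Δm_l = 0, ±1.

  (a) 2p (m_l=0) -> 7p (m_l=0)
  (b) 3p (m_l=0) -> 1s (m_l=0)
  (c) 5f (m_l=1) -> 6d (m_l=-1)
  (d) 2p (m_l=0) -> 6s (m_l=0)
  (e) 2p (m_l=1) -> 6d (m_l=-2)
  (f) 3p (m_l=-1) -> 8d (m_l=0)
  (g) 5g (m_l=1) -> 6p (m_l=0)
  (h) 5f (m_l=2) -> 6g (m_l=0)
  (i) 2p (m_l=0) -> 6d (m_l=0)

(a) forbidden — Δl = +0 (E1 requires Δl = ±1)
(b) allowed
(c) forbidden — Δm_l = -2 (E1 requires Δm_l = 0, ±1)
(d) allowed
(e) forbidden — Δm_l = -3 (E1 requires Δm_l = 0, ±1)
(f) allowed
(g) forbidden — Δl = -3 (E1 requires Δl = ±1)
(h) forbidden — Δm_l = -2 (E1 requires Δm_l = 0, ±1)
(i) allowed
Total allowed: 4 of 9.

4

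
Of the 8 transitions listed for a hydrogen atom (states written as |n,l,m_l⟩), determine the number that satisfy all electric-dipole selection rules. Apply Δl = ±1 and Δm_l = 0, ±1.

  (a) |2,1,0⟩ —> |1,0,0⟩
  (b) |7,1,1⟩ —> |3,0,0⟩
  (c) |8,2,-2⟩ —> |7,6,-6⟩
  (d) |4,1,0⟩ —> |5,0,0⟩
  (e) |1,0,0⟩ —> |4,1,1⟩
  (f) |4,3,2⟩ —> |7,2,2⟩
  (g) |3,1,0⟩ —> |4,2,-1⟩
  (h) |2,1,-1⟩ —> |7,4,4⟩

(a) allowed
(b) allowed
(c) forbidden — Δl = +4 (E1 requires Δl = ±1); Δm_l = -4 (E1 requires Δm_l = 0, ±1)
(d) allowed
(e) allowed
(f) allowed
(g) allowed
(h) forbidden — Δl = +3 (E1 requires Δl = ±1); Δm_l = +5 (E1 requires Δm_l = 0, ±1)
Total allowed: 6 of 8.

6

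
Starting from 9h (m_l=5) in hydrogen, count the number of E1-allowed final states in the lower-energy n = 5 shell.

E1 requires Δl = ±1, so l_f ∈ {4, 6}; with 0 ≤ l_f ≤ n_f−1 = 4, the allowed l_f values are {4}.
For l_f = 4: m_f ∈ {m_i−1, m_i, m_i+1} ∩ [−4, 4] = {4} → 1 state.
Total: 1.

1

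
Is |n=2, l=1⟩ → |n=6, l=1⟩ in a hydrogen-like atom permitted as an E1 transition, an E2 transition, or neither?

Δl = 1 − 1 = +0; l_i + l_f = 2.
E1 (Δl = ±1): not satisfied.
E2 (Δl = 0,±2, l_i+l_f ≥ 2): satisfied.

E2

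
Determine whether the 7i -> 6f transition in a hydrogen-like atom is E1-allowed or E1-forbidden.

forbidden

Δl = 3 − 6 = -3; the E1 rule Δl = ±1 is fails.
The transition is electric-dipole forbidden.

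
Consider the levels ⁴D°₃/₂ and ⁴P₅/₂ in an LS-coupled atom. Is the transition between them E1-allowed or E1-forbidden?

allowed

Initial level: S=3/2, L=2, J=3/2, parity odd. Final level: S=3/2, L=1, J=5/2, parity even.
Parity must change: odd → even — satisfied.
ΔS = 0: S: 3/2 → 3/2 — satisfied.
ΔL = 0, ±1 (not L=0↔0): L: 2 → 1, ΔL = -1 — satisfied.
ΔJ = 0, ±1 (not J=0↔0): J: 3/2 → 5/2, ΔJ = +1 — satisfied.
All four E1 rules are satisfied.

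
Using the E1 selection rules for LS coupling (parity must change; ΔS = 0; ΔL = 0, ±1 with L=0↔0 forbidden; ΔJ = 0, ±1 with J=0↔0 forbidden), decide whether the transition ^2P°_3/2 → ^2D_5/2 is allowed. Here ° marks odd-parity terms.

allowed

Reading off the term symbols: S 1/2→1/2, L 1→2, J 3/2→5/2, parity odd→even.
Parity must change: odd → even — ✓.
ΔS = 0: S: 1/2 → 1/2 — ✓.
ΔL = 0, ±1 (not L=0↔0): L: 1 → 2, ΔL = +1 — ✓.
ΔJ = 0, ±1 (not J=0↔0): J: 3/2 → 5/2, ΔJ = +1 — ✓.
All four E1 rules are satisfied.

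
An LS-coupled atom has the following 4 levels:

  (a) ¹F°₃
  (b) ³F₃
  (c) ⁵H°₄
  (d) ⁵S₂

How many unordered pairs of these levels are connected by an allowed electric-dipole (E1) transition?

0

(a)–(b): forbidden (ΔS).
(a)–(c): forbidden (parity, ΔS, ΔL).
(a)–(d): forbidden (ΔS, ΔL).
(b)–(c): forbidden (ΔS, ΔL).
(b)–(d): forbidden (parity, ΔS, ΔL).
(c)–(d): forbidden (ΔL, ΔJ).
Allowed pairs: 0 of 6.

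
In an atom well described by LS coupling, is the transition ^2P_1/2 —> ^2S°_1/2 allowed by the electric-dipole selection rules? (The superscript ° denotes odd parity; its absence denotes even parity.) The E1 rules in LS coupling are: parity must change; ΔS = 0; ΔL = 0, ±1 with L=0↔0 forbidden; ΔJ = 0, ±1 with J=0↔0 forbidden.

allowed

Initial level: S=1/2, L=1, J=1/2, parity even. Final level: S=1/2, L=0, J=1/2, parity odd.
Parity must change: even → odd — ✓.
ΔL = 0, ±1 (not L=0↔0): L: 1 → 0, ΔL = -1 — ✓.
ΔS = 0: S: 1/2 → 1/2 — ✓.
ΔJ = 0, ±1 (not J=0↔0): J: 1/2 → 1/2, ΔJ = +0 — ✓.
All four E1 rules are satisfied.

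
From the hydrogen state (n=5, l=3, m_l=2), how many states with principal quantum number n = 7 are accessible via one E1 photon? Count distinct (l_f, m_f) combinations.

5

E1 requires Δl = ±1, so l_f ∈ {2, 4}; with 0 ≤ l_f ≤ n_f−1 = 6, the allowed l_f values are {2, 4}.
For l_f = 2: m_f ∈ {m_i−1, m_i, m_i+1} ∩ [−2, 2] = {1, 2} → 2 states.
For l_f = 4: m_f ∈ {m_i−1, m_i, m_i+1} ∩ [−4, 4] = {1, 2, 3} → 3 states.
Total: 5.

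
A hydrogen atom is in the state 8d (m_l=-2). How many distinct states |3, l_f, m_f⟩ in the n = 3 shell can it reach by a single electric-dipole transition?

1

E1 requires Δl = ±1, so l_f ∈ {1, 3}; with 0 ≤ l_f ≤ n_f−1 = 2, the allowed l_f values are {1}.
For l_f = 1: m_f ∈ {m_i−1, m_i, m_i+1} ∩ [−1, 1] = {-1} → 1 state.
Total: 1.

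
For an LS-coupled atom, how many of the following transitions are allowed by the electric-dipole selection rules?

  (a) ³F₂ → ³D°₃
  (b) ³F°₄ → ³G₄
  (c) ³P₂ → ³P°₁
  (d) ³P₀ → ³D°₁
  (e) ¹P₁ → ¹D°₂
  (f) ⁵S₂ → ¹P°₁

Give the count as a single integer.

(a) allowed
(b) allowed
(c) allowed
(d) allowed
(e) allowed
(f) forbidden (ΔS fails)
Total allowed: 5 of 6.

5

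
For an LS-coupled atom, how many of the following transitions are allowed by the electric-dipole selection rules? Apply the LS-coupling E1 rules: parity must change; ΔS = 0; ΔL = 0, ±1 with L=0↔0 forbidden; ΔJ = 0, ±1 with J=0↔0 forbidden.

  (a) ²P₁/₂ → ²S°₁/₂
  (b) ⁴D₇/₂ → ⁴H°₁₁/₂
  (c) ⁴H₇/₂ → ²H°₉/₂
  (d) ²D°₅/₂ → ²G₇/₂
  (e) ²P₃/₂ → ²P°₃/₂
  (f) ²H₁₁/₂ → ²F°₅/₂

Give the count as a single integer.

(a) allowed
(b) forbidden (ΔL, ΔJ fail)
(c) forbidden (ΔS fails)
(d) forbidden (ΔL fails)
(e) allowed
(f) forbidden (ΔL, ΔJ fail)
Total allowed: 2 of 6.

2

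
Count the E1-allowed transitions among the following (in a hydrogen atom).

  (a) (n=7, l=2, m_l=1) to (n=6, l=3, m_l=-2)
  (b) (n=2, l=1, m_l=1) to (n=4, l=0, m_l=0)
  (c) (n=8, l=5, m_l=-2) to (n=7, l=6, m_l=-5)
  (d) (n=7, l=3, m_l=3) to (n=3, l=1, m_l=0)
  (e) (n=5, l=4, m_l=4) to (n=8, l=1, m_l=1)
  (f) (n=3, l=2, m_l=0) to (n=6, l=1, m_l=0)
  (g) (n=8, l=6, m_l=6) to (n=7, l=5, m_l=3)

2

(a) forbidden — Δm_l = -3 (E1 requires Δm_l = 0, ±1)
(b) allowed
(c) forbidden — Δm_l = -3 (E1 requires Δm_l = 0, ±1)
(d) forbidden — Δl = -2 (E1 requires Δl = ±1); Δm_l = -3 (E1 requires Δm_l = 0, ±1)
(e) forbidden — Δl = -3 (E1 requires Δl = ±1); Δm_l = -3 (E1 requires Δm_l = 0, ±1)
(f) allowed
(g) forbidden — Δm_l = -3 (E1 requires Δm_l = 0, ±1)
Total allowed: 2 of 7.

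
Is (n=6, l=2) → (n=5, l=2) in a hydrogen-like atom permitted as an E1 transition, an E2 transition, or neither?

E2

Δl = 2 − 2 = +0; l_i + l_f = 4.
E1 (Δl = ±1): not satisfied.
E2 (Δl = 0,±2, l_i+l_f ≥ 2): satisfied.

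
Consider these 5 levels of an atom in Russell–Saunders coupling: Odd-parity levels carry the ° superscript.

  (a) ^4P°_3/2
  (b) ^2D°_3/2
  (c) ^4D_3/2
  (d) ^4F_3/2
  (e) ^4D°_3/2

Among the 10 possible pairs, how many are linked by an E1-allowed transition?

(a)–(b): forbidden (parity, ΔS).
(a)–(c): allowed.
(a)–(d): forbidden (ΔL).
(a)–(e): forbidden (parity).
(b)–(c): forbidden (ΔS).
(b)–(d): forbidden (ΔS).
(b)–(e): forbidden (parity, ΔS).
(c)–(d): forbidden (parity).
(c)–(e): allowed.
(d)–(e): allowed.
Allowed pairs: 3 of 10.

3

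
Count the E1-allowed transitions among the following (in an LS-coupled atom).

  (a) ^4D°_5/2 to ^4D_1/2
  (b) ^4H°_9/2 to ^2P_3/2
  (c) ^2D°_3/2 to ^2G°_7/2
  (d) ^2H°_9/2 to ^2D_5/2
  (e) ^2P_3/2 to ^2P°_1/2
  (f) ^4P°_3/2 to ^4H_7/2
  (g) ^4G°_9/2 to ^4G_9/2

2

(a) forbidden (ΔJ fails)
(b) forbidden (ΔS, ΔL, ΔJ fail)
(c) forbidden (parity, ΔL, ΔJ fail)
(d) forbidden (ΔL, ΔJ fail)
(e) allowed
(f) forbidden (ΔL, ΔJ fail)
(g) allowed
Total allowed: 2 of 7.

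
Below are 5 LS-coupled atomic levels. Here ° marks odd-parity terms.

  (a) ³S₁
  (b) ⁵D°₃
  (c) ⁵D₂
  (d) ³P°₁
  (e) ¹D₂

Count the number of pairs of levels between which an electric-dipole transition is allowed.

(a)–(b): forbidden (ΔS, ΔL, ΔJ).
(a)–(c): forbidden (parity, ΔS, ΔL).
(a)–(d): allowed.
(a)–(e): forbidden (parity, ΔS, ΔL).
(b)–(c): allowed.
(b)–(d): forbidden (parity, ΔS, ΔJ).
(b)–(e): forbidden (ΔS).
(c)–(d): forbidden (ΔS).
(c)–(e): forbidden (parity, ΔS).
(d)–(e): forbidden (ΔS).
Allowed pairs: 2 of 10.

2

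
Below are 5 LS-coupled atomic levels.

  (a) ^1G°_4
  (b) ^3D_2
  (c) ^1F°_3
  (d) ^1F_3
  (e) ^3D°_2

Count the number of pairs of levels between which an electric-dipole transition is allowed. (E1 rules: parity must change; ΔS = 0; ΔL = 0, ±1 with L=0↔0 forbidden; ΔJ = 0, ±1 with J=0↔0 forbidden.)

3

(a)–(b): forbidden (ΔS, ΔL, ΔJ).
(a)–(c): forbidden (parity).
(a)–(d): allowed.
(a)–(e): forbidden (parity, ΔS, ΔL, ΔJ).
(b)–(c): forbidden (ΔS).
(b)–(d): forbidden (parity, ΔS).
(b)–(e): allowed.
(c)–(d): allowed.
(c)–(e): forbidden (parity, ΔS).
(d)–(e): forbidden (ΔS).
Allowed pairs: 3 of 10.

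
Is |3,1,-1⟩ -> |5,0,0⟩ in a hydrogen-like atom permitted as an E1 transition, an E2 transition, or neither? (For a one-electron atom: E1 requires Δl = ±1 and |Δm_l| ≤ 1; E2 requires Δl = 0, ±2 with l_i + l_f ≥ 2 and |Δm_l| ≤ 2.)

Δl = 0 − 1 = -1; l_i + l_f = 1.
Δm_l = +1.
E1 (Δl = ±1, |Δm_l| ≤ 1): satisfied.
E2 (Δl = 0,±2, l_i+l_f ≥ 2, |Δm_l| ≤ 2): not satisfied.

E1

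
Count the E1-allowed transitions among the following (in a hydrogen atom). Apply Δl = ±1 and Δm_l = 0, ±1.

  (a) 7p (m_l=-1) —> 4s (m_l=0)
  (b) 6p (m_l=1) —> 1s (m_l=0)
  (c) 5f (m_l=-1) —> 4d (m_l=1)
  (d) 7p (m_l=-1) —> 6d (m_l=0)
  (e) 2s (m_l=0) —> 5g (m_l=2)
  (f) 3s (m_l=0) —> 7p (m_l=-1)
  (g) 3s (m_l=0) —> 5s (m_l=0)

4

(a) allowed
(b) allowed
(c) forbidden — Δm_l = +2 (E1 requires Δm_l = 0, ±1)
(d) allowed
(e) forbidden — Δl = +4 (E1 requires Δl = ±1); Δm_l = +2 (E1 requires Δm_l = 0, ±1)
(f) allowed
(g) forbidden — Δl = +0 (E1 requires Δl = ±1)
Total allowed: 4 of 7.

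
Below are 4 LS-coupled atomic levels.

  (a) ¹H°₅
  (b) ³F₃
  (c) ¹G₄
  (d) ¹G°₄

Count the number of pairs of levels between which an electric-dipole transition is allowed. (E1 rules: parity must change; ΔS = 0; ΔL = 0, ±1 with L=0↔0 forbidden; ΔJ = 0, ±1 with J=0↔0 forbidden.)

(a)–(b): forbidden (ΔS, ΔL, ΔJ).
(a)–(c): allowed.
(a)–(d): forbidden (parity).
(b)–(c): forbidden (parity, ΔS).
(b)–(d): forbidden (ΔS).
(c)–(d): allowed.
Allowed pairs: 2 of 6.

2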